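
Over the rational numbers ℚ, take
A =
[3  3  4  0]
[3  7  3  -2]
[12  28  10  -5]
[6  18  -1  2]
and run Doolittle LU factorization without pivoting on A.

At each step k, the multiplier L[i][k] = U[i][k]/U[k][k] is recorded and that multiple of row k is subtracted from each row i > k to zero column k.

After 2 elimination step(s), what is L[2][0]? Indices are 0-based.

Step 1: pivot at (0,0) is 3.
  row1 ← row1 − (1)·row0  ⇒  L[1][0]=1, U row1=(0, 4, -1, -2)
  row2 ← row2 − (4)·row0  ⇒  L[2][0]=4, U row2=(0, 16, -6, -5)
  row3 ← row3 − (2)·row0  ⇒  L[3][0]=2, U row3=(0, 12, -9, 2)
Step 2: pivot at (1,1) is 4.
  row2 ← row2 − (4)·row1  ⇒  L[2][1]=4, U row2=(0, 0, -2, 3)
  row3 ← row3 − (3)·row1  ⇒  L[3][1]=3, U row3=(0, 0, -6, 8)

L[2][0] = 4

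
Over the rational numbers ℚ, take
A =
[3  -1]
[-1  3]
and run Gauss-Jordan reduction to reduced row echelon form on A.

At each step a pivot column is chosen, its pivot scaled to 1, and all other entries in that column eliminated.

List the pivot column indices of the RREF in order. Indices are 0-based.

pivot columns: 0, 1

[1] R0 /= 3  ⇒  (1, -1/3)
     R1 -= -1·R0  ⇒  (0, 8/3)
[2] R1 /= 8/3  ⇒  (0, 1)
     R0 -= -1/3·R1  ⇒  (1, 0)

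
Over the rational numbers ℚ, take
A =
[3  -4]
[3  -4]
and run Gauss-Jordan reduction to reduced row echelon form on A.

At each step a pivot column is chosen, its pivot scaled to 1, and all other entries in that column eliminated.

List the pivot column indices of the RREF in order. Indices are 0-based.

step 1: normalize row 0 (÷3) = (1, -4/3)
  row 1: subtract 3×row0 = (0, 0)
skip col 1 (zero from row 1)

pivot columns: 0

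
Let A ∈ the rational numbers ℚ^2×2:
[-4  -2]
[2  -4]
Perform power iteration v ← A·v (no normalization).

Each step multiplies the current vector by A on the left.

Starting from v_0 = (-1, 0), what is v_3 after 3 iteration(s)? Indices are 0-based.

v_0 = (-1, 0).
v_1 = A·v_0 = (4, -2).
v_2 = A·v_1 = (-12, 16).
v_3 = A·v_2 = (16, -88).

v_3 = (16, -88)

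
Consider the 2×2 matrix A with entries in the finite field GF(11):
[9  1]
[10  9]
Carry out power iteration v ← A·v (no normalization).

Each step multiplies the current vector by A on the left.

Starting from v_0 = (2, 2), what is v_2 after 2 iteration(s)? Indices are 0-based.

v_2 = (9, 3)

v_0 = (2, 2).
v_1 = A·v_0 = (9, 5).
v_2 = A·v_1 = (9, 3).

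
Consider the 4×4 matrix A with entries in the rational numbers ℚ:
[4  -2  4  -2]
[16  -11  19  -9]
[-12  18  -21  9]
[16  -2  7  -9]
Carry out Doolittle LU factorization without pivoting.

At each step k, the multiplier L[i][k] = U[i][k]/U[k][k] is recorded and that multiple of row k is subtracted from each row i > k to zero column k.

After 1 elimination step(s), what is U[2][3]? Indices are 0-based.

U[2][3] = 3

[col 0] pivot 4
  R1 -= 4*R0 → (0, -3, 3, -1)  (L[1][0] := 4)
  R2 -= -3*R0 → (0, 12, -9, 3)  (L[2][0] := -3)
  R3 -= 4*R0 → (0, 6, -9, -1)  (L[3][0] := 4)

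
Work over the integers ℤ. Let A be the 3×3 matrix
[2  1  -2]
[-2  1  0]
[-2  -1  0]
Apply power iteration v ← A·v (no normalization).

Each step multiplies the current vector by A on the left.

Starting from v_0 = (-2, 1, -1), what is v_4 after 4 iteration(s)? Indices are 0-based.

v_0 = (-2, 1, -1).
v_1 = A·v_0 = (-1, 5, 3).
v_2 = A·v_1 = (-3, 7, -3).
v_3 = A·v_2 = (7, 13, -1).
v_4 = A·v_3 = (29, -1, -27).

v_4 = (29, -1, -27)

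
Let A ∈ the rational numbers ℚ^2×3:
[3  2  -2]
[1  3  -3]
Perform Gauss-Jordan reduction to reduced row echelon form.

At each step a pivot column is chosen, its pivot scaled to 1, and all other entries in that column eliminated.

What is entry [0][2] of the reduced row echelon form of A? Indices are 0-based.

step 1: normalize row 0 (÷3) = (1, 2/3, -2/3)
  row 1: subtract 1×row0 = (0, 7/3, -7/3)
step 2: normalize row 1 (÷7/3) = (0, 1, -1)
  row 0: subtract 2/3×row1 = (1, 0, 0)

M[0][2] = 0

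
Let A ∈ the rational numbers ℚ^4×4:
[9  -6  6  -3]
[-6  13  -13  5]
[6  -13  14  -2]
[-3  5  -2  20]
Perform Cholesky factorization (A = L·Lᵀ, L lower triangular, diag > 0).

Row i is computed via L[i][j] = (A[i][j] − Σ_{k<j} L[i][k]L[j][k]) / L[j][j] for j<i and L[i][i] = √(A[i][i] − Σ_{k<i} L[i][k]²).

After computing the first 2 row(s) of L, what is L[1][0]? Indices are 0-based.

Step 1: L[0][0] = √(9) = 3.
  L[1][0] = (-6) / L[0][0] = -2.
Step 2: L[1][1] = √(9) = 3.

L[1][0] = -2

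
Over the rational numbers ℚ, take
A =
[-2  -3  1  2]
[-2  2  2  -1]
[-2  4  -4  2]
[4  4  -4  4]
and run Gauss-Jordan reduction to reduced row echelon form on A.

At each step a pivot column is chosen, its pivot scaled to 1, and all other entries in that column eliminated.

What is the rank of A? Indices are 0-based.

rank = 4

step 1: normalize row 0 (÷-2) = (1, 3/2, -1/2, -1)
  row 1: subtract -2×row0 = (0, 5, 1, -3)
  row 2: subtract -2×row0 = (0, 7, -5, 0)
  row 3: subtract 4×row0 = (0, -2, -2, 8)
step 2: normalize row 1 (÷5) = (0, 1, 1/5, -3/5)
  row 0: subtract 3/2×row1 = (1, 0, -4/5, -1/10)
  row 2: subtract 7×row1 = (0, 0, -32/5, 21/5)
  row 3: subtract -2×row1 = (0, 0, -8/5, 34/5)
step 3: normalize row 2 (÷-32/5) = (0, 0, 1, -21/32)
  row 0: subtract -4/5×row2 = (1, 0, 0, -5/8)
  row 1: subtract 1/5×row2 = (0, 1, 0, -15/32)
  row 3: subtract -8/5×row2 = (0, 0, 0, 23/4)
step 4: normalize row 3 (÷23/4) = (0, 0, 0, 1)
  row 0: subtract -5/8×row3 = (1, 0, 0, 0)
  row 1: subtract -15/32×row3 = (0, 1, 0, 0)
  row 2: subtract -21/32×row3 = (0, 0, 1, 0)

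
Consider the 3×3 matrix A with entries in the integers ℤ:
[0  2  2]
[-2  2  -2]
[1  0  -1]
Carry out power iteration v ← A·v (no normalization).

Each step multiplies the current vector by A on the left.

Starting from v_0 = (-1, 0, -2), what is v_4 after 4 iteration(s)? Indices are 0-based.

v_0 = (-1, 0, -2).
v_1 = A·v_0 = (-4, 6, 1).
v_2 = A·v_1 = (14, 18, -5).
v_3 = A·v_2 = (26, 18, 19).
v_4 = A·v_3 = (74, -54, 7).

v_4 = (74, -54, 7)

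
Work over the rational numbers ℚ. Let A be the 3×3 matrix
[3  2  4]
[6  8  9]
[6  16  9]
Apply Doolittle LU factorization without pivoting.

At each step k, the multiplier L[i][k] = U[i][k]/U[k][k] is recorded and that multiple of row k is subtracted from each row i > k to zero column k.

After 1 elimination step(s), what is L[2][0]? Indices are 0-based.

L[2][0] = 2

[col 0] pivot 3
  R1 -= 2*R0 → (0, 4, 1)  (L[1][0] := 2)
  R2 -= 2*R0 → (0, 12, 1)  (L[2][0] := 2)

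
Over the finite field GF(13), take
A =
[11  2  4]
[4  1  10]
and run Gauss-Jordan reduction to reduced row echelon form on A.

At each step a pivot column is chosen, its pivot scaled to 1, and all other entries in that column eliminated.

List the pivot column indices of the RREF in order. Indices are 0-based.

pivot columns: 0, 1

[1] R0 /= 11  ⇒  (1, 12, 11)
     R1 -= 4·R0  ⇒  (0, 5, 5)
[2] R1 /= 5  ⇒  (0, 1, 1)
     R0 -= 12·R1  ⇒  (1, 0, 12)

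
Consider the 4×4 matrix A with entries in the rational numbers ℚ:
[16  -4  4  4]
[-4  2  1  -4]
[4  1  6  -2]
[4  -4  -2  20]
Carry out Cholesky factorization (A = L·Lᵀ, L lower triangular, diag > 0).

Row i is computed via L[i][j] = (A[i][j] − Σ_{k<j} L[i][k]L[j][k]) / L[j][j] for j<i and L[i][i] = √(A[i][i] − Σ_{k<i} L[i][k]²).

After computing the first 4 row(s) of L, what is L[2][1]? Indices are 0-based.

L[2][1] = 2

Step 1: L[0][0] = √(16) = 4.
  L[1][0] = (-4) / L[0][0] = -1.
Step 2: L[1][1] = √(1) = 1.
  L[2][0] = (4) / L[0][0] = 1.
  L[2][1] = (2) / L[1][1] = 2.
Step 3: L[2][2] = √(1) = 1.
  L[3][0] = (4) / L[0][0] = 1.
  L[3][1] = (-3) / L[1][1] = -3.
  L[3][2] = (3) / L[2][2] = 3.
Step 4: L[3][3] = √(1) = 1.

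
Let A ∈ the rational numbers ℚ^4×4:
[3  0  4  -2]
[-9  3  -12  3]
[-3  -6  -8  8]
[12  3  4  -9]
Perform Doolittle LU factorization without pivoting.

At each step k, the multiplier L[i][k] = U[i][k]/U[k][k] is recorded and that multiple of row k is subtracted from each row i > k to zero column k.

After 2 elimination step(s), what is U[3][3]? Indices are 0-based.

Step 1: pivot at (0,0) is 3.
  row1 ← row1 − (-3)·row0  ⇒  L[1][0]=-3, U row1=(0, 3, 0, -3)
  row2 ← row2 − (-1)·row0  ⇒  L[2][0]=-1, U row2=(0, -6, -4, 6)
  row3 ← row3 − (4)·row0  ⇒  L[3][0]=4, U row3=(0, 3, -12, -1)
Step 2: pivot at (1,1) is 3.
  row2 ← row2 − (-2)·row1  ⇒  L[2][1]=-2, U row2=(0, 0, -4, 0)
  row3 ← row3 − (1)·row1  ⇒  L[3][1]=1, U row3=(0, 0, -12, 2)

U[3][3] = 2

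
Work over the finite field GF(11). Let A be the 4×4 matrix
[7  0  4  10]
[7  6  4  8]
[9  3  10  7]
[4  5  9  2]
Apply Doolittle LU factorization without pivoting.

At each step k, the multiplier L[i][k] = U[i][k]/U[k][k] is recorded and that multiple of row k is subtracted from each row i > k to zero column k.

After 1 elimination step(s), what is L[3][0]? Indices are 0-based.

L[3][0] = 10

[col 0] pivot 7
  R1 -= 1*R0 → (0, 6, 0, 9)  (L[1][0] := 1)
  R2 -= 6*R0 → (0, 3, 8, 2)  (L[2][0] := 6)
  R3 -= 10*R0 → (0, 5, 2, 1)  (L[3][0] := 10)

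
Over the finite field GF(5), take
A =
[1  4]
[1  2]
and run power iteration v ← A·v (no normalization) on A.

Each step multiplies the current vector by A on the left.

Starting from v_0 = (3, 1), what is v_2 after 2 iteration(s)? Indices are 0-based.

v_0 = (3, 1).
v_1 = A·v_0 = (2, 0).
v_2 = A·v_1 = (2, 2).

v_2 = (2, 2)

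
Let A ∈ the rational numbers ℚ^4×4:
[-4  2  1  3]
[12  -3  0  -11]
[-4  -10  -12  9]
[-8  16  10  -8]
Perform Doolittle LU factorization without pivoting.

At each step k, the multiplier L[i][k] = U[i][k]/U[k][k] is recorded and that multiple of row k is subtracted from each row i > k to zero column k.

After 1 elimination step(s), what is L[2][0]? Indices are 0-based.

k=0: U[0][0]=-4
  eliminate (1,0): mult=-3, new row 1: (0, 3, 3, -2); set L[1][0]=-3
  eliminate (2,0): mult=1, new row 2: (0, -12, -13, 6); set L[2][0]=1
  eliminate (3,0): mult=2, new row 3: (0, 12, 8, -14); set L[3][0]=2

L[2][0] = 1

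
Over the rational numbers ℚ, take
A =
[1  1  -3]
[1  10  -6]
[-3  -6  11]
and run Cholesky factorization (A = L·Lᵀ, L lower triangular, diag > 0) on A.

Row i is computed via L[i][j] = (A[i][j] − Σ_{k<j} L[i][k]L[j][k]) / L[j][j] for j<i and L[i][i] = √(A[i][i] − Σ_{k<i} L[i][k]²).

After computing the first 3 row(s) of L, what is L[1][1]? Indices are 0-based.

L[1][1] = 3

Step 1: L[0][0] = √(1) = 1.
  L[1][0] = (1) / L[0][0] = 1.
Step 2: L[1][1] = √(9) = 3.
  L[2][0] = (-3) / L[0][0] = -3.
  L[2][1] = (-3) / L[1][1] = -1.
Step 3: L[2][2] = √(1) = 1.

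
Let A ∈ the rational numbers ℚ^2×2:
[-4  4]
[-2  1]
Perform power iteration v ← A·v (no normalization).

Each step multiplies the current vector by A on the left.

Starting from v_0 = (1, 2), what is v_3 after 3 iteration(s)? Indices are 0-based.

v_3 = (32, 24)

v_0 = (1, 2).
v_1 = A·v_0 = (4, 0).
v_2 = A·v_1 = (-16, -8).
v_3 = A·v_2 = (32, 24).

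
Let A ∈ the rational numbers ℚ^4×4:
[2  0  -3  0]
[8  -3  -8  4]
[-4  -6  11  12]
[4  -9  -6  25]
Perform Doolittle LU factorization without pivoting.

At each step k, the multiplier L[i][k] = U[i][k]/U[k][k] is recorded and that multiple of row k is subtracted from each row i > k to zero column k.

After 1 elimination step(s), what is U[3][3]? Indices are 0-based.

Step 1: pivot at (0,0) is 2.
  row1 ← row1 − (4)·row0  ⇒  L[1][0]=4, U row1=(0, -3, 4, 4)
  row2 ← row2 − (-2)·row0  ⇒  L[2][0]=-2, U row2=(0, -6, 5, 12)
  row3 ← row3 − (2)·row0  ⇒  L[3][0]=2, U row3=(0, -9, 0, 25)

U[3][3] = 25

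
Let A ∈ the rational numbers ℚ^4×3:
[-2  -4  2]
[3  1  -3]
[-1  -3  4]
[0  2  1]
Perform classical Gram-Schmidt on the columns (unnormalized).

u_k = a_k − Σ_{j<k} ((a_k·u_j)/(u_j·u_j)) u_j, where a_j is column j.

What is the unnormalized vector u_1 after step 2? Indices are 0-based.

u_1 = (-2, -2, -2, 2)

Step 1: u_0 = a_0 = (-2, 3, -1, 0).
Step 2: u_1 = a_1 − (1)·u_0 = (-2, -2, -2, 2).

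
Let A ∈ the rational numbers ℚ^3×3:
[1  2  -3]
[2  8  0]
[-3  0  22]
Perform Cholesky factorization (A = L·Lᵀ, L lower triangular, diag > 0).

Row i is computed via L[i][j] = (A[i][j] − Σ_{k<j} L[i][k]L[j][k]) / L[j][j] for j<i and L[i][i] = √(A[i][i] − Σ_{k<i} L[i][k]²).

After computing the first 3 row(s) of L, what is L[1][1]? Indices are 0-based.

L[1][1] = 2

Step 1: L[0][0] = √(1) = 1.
  L[1][0] = (2) / L[0][0] = 2.
Step 2: L[1][1] = √(4) = 2.
  L[2][0] = (-3) / L[0][0] = -3.
  L[2][1] = (6) / L[1][1] = 3.
Step 3: L[2][2] = √(4) = 2.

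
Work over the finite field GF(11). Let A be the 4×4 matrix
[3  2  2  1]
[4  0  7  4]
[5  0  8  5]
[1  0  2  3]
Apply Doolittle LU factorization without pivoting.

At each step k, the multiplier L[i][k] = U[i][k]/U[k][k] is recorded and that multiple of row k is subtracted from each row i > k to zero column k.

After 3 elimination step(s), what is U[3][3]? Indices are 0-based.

Step 1: pivot at (0,0) is 3.
  row1 ← row1 − (5)·row0  ⇒  L[1][0]=5, U row1=(0, 1, 8, 10)
  row2 ← row2 − (9)·row0  ⇒  L[2][0]=9, U row2=(0, 4, 1, 7)
  row3 ← row3 − (4)·row0  ⇒  L[3][0]=4, U row3=(0, 3, 5, 10)
Step 2: pivot at (1,1) is 1.
  row2 ← row2 − (4)·row1  ⇒  L[2][1]=4, U row2=(0, 0, 2, 0)
  row3 ← row3 − (3)·row1  ⇒  L[3][1]=3, U row3=(0, 0, 3, 2)
Step 3: pivot at (2,2) is 2.
  row3 ← row3 − (7)·row2  ⇒  L[3][2]=7, U row3=(0, 0, 0, 2)

U[3][3] = 2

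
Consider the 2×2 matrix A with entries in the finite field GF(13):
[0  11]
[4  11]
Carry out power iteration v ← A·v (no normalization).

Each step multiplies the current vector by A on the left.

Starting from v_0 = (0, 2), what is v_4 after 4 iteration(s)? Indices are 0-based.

v_4 = (8, 7)

v_0 = (0, 2).
v_1 = A·v_0 = (9, 9).
v_2 = A·v_1 = (8, 5).
v_3 = A·v_2 = (3, 9).
v_4 = A·v_3 = (8, 7).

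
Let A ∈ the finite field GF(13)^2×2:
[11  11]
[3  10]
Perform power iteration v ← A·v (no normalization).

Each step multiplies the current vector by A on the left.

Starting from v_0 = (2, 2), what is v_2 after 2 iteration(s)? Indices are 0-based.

v_0 = (2, 2).
v_1 = A·v_0 = (5, 0).
v_2 = A·v_1 = (3, 2).

v_2 = (3, 2)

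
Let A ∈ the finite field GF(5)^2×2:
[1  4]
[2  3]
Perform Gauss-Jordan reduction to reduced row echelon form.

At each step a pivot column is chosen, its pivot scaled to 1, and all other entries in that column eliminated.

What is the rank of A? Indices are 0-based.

rank = 1

[1] R0 /= 1  ⇒  (1, 4)
     R1 -= 2·R0  ⇒  (0, 0)
column 1 empty below row 1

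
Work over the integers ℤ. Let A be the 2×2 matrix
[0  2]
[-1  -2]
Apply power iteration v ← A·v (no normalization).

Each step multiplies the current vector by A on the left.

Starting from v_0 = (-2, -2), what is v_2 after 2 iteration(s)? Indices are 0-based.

v_0 = (-2, -2).
v_1 = A·v_0 = (-4, 6).
v_2 = A·v_1 = (12, -8).

v_2 = (12, -8)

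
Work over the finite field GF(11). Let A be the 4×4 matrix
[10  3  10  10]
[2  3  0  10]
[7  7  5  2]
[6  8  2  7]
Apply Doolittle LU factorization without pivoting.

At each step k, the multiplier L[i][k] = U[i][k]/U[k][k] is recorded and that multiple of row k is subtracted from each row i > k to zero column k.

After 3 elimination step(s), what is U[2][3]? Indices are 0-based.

k=0: U[0][0]=10
  eliminate (1,0): mult=9, new row 1: (0, 9, 9, 8); set L[1][0]=9
  eliminate (2,0): mult=4, new row 2: (0, 6, 9, 6); set L[2][0]=4
  eliminate (3,0): mult=5, new row 3: (0, 4, 7, 1); set L[3][0]=5
k=1: U[1][1]=9
  eliminate (2,1): mult=8, new row 2: (0, 0, 3, 8); set L[2][1]=8
  eliminate (3,1): mult=9, new row 3: (0, 0, 3, 6); set L[3][1]=9
k=2: U[2][2]=3
  eliminate (3,2): mult=1, new row 3: (0, 0, 0, 9); set L[3][2]=1

U[2][3] = 8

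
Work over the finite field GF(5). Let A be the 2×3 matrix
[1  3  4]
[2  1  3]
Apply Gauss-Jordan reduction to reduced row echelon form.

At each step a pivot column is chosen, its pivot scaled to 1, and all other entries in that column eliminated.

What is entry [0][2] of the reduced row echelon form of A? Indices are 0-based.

M[0][2] = 4

step 1: normalize row 0 (÷1) = (1, 3, 4)
  row 1: subtract 2×row0 = (0, 0, 0)
skip col 1 (zero from row 1)
skip col 2 (zero from row 1)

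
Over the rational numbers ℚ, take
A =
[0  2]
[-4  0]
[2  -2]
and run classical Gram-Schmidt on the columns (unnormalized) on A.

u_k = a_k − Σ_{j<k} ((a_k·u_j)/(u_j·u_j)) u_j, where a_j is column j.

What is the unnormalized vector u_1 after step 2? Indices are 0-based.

u_1 = (2, -4/5, -8/5)

Step 1: u_0 = a_0 = (0, -4, 2).
Step 2: u_1 = a_1 − (-1/5)·u_0 = (2, -4/5, -8/5).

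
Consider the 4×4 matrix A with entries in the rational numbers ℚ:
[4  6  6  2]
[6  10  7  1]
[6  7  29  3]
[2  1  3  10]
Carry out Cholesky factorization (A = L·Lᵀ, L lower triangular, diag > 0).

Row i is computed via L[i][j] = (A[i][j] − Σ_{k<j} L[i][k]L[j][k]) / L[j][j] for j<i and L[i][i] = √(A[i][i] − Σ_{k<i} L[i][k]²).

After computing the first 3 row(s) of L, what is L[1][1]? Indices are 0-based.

L[1][1] = 1

Step 1: L[0][0] = √(4) = 2.
  L[1][0] = (6) / L[0][0] = 3.
Step 2: L[1][1] = √(1) = 1.
  L[2][0] = (6) / L[0][0] = 3.
  L[2][1] = (-2) / L[1][1] = -2.
Step 3: L[2][2] = √(16) = 4.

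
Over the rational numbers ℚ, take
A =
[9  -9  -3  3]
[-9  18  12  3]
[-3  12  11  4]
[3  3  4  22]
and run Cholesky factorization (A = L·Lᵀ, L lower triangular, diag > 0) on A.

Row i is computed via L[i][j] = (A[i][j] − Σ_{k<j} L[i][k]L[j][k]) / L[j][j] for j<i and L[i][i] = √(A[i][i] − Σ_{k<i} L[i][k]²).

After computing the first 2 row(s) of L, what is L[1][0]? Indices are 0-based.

Step 1: L[0][0] = √(9) = 3.
  L[1][0] = (-9) / L[0][0] = -3.
Step 2: L[1][1] = √(9) = 3.

L[1][0] = -3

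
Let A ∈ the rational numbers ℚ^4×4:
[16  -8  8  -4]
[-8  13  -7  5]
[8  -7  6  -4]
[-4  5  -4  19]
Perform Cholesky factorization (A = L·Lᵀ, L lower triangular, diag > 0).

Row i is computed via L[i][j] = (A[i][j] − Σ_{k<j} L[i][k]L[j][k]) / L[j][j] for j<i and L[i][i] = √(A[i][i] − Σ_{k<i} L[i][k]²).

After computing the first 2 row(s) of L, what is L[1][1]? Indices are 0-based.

L[1][1] = 3

Step 1: L[0][0] = √(16) = 4.
  L[1][0] = (-8) / L[0][0] = -2.
Step 2: L[1][1] = √(9) = 3.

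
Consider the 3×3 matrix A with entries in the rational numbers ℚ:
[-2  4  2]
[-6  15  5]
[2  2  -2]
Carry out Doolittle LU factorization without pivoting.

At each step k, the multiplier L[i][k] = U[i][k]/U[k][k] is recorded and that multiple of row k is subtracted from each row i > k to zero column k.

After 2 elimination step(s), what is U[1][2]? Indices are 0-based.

U[1][2] = -1

Step 1: pivot at (0,0) is -2.
  row1 ← row1 − (3)·row0  ⇒  L[1][0]=3, U row1=(0, 3, -1)
  row2 ← row2 − (-1)·row0  ⇒  L[2][0]=-1, U row2=(0, 6, 0)
Step 2: pivot at (1,1) is 3.
  row2 ← row2 − (2)·row1  ⇒  L[2][1]=2, U row2=(0, 0, 2)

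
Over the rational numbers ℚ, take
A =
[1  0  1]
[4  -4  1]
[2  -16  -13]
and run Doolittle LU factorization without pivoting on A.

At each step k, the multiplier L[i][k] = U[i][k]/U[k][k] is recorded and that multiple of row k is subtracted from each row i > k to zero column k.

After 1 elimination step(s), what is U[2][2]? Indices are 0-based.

Step 1: pivot at (0,0) is 1.
  row1 ← row1 − (4)·row0  ⇒  L[1][0]=4, U row1=(0, -4, -3)
  row2 ← row2 − (2)·row0  ⇒  L[2][0]=2, U row2=(0, -16, -15)

U[2][2] = -15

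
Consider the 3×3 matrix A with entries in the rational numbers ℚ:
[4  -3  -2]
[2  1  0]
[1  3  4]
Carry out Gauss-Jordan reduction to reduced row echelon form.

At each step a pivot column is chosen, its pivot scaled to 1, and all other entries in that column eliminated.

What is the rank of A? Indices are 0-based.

step 1: normalize row 0 (÷4) = (1, -3/4, -1/2)
  row 1: subtract 2×row0 = (0, 5/2, 1)
  row 2: subtract 1×row0 = (0, 15/4, 9/2)
step 2: normalize row 1 (÷5/2) = (0, 1, 2/5)
  row 0: subtract -3/4×row1 = (1, 0, -1/5)
  row 2: subtract 15/4×row1 = (0, 0, 3)
step 3: normalize row 2 (÷3) = (0, 0, 1)
  row 0: subtract -1/5×row2 = (1, 0, 0)
  row 1: subtract 2/5×row2 = (0, 1, 0)

rank = 3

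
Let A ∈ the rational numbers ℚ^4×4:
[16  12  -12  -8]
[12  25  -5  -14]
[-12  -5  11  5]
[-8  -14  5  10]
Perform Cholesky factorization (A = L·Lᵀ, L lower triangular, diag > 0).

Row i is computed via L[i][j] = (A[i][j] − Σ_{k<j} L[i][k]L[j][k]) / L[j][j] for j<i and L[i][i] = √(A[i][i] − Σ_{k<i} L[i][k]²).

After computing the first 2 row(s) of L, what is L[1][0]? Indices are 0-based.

L[1][0] = 3

Step 1: L[0][0] = √(16) = 4.
  L[1][0] = (12) / L[0][0] = 3.
Step 2: L[1][1] = √(16) = 4.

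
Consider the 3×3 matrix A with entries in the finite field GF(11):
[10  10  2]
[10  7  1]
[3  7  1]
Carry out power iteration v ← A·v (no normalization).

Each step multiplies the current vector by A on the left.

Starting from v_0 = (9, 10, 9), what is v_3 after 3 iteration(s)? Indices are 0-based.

v_0 = (9, 10, 9).
v_1 = A·v_0 = (10, 4, 7).
v_2 = A·v_1 = (0, 3, 10).
v_3 = A·v_2 = (6, 9, 9).

v_3 = (6, 9, 9)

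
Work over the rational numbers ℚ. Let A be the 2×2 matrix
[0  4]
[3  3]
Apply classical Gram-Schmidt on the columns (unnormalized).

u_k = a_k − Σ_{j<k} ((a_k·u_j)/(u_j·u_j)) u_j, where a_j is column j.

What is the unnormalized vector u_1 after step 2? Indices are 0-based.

Step 1: u_0 = a_0 = (0, 3).
Step 2: u_1 = a_1 − (1)·u_0 = (4, 0).

u_1 = (4, 0)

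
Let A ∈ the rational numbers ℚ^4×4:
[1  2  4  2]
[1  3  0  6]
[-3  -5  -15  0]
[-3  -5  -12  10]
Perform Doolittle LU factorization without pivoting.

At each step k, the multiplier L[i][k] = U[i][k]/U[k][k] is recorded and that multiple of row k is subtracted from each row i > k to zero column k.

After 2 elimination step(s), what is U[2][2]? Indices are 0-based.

U[2][2] = 1

k=0: U[0][0]=1
  eliminate (1,0): mult=1, new row 1: (0, 1, -4, 4); set L[1][0]=1
  eliminate (2,0): mult=-3, new row 2: (0, 1, -3, 6); set L[2][0]=-3
  eliminate (3,0): mult=-3, new row 3: (0, 1, 0, 16); set L[3][0]=-3
k=1: U[1][1]=1
  eliminate (2,1): mult=1, new row 2: (0, 0, 1, 2); set L[2][1]=1
  eliminate (3,1): mult=1, new row 3: (0, 0, 4, 12); set L[3][1]=1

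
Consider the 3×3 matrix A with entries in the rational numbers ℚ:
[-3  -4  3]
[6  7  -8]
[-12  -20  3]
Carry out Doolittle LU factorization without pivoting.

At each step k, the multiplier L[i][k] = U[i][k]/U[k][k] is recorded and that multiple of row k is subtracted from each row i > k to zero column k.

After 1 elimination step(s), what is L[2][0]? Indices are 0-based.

[col 0] pivot -3
  R1 -= -2*R0 → (0, -1, -2)  (L[1][0] := -2)
  R2 -= 4*R0 → (0, -4, -9)  (L[2][0] := 4)

L[2][0] = 4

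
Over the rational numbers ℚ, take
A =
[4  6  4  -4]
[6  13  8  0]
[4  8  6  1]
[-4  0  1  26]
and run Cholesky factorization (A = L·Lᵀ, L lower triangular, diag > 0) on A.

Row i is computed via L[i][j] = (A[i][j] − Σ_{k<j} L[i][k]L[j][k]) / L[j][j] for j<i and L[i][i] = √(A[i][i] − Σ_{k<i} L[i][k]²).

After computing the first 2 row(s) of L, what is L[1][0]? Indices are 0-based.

L[1][0] = 3

Step 1: L[0][0] = √(4) = 2.
  L[1][0] = (6) / L[0][0] = 3.
Step 2: L[1][1] = √(4) = 2.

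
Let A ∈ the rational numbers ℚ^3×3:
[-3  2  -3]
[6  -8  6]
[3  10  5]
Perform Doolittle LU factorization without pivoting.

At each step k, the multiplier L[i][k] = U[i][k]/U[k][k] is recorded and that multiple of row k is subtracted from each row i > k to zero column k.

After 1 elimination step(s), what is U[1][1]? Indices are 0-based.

Step 1: pivot at (0,0) is -3.
  row1 ← row1 − (-2)·row0  ⇒  L[1][0]=-2, U row1=(0, -4, 0)
  row2 ← row2 − (-1)·row0  ⇒  L[2][0]=-1, U row2=(0, 12, 2)

U[1][1] = -4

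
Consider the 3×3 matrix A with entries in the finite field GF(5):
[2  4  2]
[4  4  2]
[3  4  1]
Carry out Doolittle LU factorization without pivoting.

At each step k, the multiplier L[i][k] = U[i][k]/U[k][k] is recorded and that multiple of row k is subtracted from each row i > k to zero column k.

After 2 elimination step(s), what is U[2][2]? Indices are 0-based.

U[2][2] = 4

Step 1: pivot at (0,0) is 2.
  row1 ← row1 − (2)·row0  ⇒  L[1][0]=2, U row1=(0, 1, 3)
  row2 ← row2 − (4)·row0  ⇒  L[2][0]=4, U row2=(0, 3, 3)
Step 2: pivot at (1,1) is 1.
  row2 ← row2 − (3)·row1  ⇒  L[2][1]=3, U row2=(0, 0, 4)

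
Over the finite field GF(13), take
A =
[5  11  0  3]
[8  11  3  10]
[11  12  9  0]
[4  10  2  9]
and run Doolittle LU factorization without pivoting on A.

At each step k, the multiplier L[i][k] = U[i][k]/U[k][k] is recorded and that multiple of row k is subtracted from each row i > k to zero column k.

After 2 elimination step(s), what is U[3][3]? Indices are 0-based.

k=0: U[0][0]=5
  eliminate (1,0): mult=12, new row 1: (0, 9, 3, 0); set L[1][0]=12
  eliminate (2,0): mult=10, new row 2: (0, 6, 9, 9); set L[2][0]=10
  eliminate (3,0): mult=6, new row 3: (0, 9, 2, 4); set L[3][0]=6
k=1: U[1][1]=9
  eliminate (2,1): mult=5, new row 2: (0, 0, 7, 9); set L[2][1]=5
  eliminate (3,1): mult=1, new row 3: (0, 0, 12, 4); set L[3][1]=1

U[3][3] = 4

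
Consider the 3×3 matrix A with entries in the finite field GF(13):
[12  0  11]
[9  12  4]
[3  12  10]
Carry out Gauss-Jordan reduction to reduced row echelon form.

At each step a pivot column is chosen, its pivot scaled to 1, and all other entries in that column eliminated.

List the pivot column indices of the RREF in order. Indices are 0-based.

step 1: normalize row 0 (÷12) = (1, 0, 2)
  row 1: subtract 9×row0 = (0, 12, 12)
  row 2: subtract 3×row0 = (0, 12, 4)
step 2: normalize row 1 (÷12) = (0, 1, 1)
  row 2: subtract 12×row1 = (0, 0, 5)
step 3: normalize row 2 (÷5) = (0, 0, 1)
  row 0: subtract 2×row2 = (1, 0, 0)
  row 1: subtract 1×row2 = (0, 1, 0)

pivot columns: 0, 1, 2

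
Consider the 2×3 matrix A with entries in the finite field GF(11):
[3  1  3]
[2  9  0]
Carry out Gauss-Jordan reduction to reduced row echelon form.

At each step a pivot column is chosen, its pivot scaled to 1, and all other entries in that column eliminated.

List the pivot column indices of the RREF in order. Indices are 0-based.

pivot(0,0)=3: scale R0 → (1, 4, 1)
  clear (1,0): R1 −= (2)R0 → (0, 1, 9)
pivot(1,1)=1: scale R1 → (0, 1, 9)
  clear (0,1): R0 −= (4)R1 → (1, 0, 9)

pivot columns: 0, 1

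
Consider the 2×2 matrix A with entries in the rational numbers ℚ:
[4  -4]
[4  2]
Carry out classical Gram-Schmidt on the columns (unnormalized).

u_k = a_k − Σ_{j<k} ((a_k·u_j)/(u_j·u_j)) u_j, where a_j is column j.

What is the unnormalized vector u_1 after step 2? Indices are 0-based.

u_1 = (-3, 3)

Step 1: u_0 = a_0 = (4, 4).
Step 2: u_1 = a_1 − (-1/4)·u_0 = (-3, 3).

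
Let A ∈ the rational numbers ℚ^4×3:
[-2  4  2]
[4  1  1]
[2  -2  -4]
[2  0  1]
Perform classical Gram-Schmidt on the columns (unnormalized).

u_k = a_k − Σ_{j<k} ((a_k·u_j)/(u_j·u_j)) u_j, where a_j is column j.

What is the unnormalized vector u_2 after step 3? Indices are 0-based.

Step 1: u_0 = a_0 = (-2, 4, 2, 2).
Step 2: u_1 = a_1 − (-2/7)·u_0 = (24/7, 15/7, -10/7, 4/7).
Step 3: u_2 = a_2 − (-3/14)·u_0 − (107/131)·u_1 = (-161/131, 14/131, -315/131, 126/131).

u_2 = (-161/131, 14/131, -315/131, 126/131)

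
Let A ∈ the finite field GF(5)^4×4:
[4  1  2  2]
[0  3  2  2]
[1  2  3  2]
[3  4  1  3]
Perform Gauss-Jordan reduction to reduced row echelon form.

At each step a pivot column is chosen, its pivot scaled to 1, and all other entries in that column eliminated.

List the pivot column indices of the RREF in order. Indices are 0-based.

pivot columns: 0, 1, 2

step 1: normalize row 0 (÷4) = (1, 4, 3, 3)
  row 2: subtract 1×row0 = (0, 3, 0, 4)
  row 3: subtract 3×row0 = (0, 2, 2, 4)
step 2: normalize row 1 (÷3) = (0, 1, 4, 4)
  row 0: subtract 4×row1 = (1, 0, 2, 2)
  row 2: subtract 3×row1 = (0, 0, 3, 2)
  row 3: subtract 2×row1 = (0, 0, 4, 1)
step 3: normalize row 2 (÷3) = (0, 0, 1, 4)
  row 0: subtract 2×row2 = (1, 0, 0, 4)
  row 1: subtract 4×row2 = (0, 1, 0, 3)
  row 3: subtract 4×row2 = (0, 0, 0, 0)
skip col 3 (zero from row 3)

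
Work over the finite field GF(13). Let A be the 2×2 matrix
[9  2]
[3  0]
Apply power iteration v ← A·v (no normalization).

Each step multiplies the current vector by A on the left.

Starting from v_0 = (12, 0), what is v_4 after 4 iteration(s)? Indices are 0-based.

v_0 = (12, 0).
v_1 = A·v_0 = (4, 10).
v_2 = A·v_1 = (4, 12).
v_3 = A·v_2 = (8, 12).
v_4 = A·v_3 = (5, 11).

v_4 = (5, 11)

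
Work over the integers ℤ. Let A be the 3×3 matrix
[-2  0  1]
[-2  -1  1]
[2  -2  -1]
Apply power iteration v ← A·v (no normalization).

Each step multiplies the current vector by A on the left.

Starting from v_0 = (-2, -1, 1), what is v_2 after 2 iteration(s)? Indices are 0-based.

v_0 = (-2, -1, 1).
v_1 = A·v_0 = (5, 6, -3).
v_2 = A·v_1 = (-13, -19, 1).

v_2 = (-13, -19, 1)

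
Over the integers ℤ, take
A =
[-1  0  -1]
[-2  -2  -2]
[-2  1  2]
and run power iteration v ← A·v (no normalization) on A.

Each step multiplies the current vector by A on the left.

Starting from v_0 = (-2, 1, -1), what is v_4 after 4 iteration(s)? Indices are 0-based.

v_4 = (-2, -92, 40)

v_0 = (-2, 1, -1).
v_1 = A·v_0 = (3, 4, 3).
v_2 = A·v_1 = (-6, -20, 4).
v_3 = A·v_2 = (2, 44, 0).
v_4 = A·v_3 = (-2, -92, 40).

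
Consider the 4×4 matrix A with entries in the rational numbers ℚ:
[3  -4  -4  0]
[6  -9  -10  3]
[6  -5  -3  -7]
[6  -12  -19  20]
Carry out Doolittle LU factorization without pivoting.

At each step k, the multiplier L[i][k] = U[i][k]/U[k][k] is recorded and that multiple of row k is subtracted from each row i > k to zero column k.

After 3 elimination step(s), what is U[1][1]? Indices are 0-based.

U[1][1] = -1

k=0: U[0][0]=3
  eliminate (1,0): mult=2, new row 1: (0, -1, -2, 3); set L[1][0]=2
  eliminate (2,0): mult=2, new row 2: (0, 3, 5, -7); set L[2][0]=2
  eliminate (3,0): mult=2, new row 3: (0, -4, -11, 20); set L[3][0]=2
k=1: U[1][1]=-1
  eliminate (2,1): mult=-3, new row 2: (0, 0, -1, 2); set L[2][1]=-3
  eliminate (3,1): mult=4, new row 3: (0, 0, -3, 8); set L[3][1]=4
k=2: U[2][2]=-1
  eliminate (3,2): mult=3, new row 3: (0, 0, 0, 2); set L[3][2]=3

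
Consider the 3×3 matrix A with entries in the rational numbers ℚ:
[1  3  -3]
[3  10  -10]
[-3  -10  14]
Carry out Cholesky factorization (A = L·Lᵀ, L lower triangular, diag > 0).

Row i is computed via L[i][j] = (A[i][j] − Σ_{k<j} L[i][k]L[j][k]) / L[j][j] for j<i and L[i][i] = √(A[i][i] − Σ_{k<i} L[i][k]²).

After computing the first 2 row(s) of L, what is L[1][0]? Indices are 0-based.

Step 1: L[0][0] = √(1) = 1.
  L[1][0] = (3) / L[0][0] = 3.
Step 2: L[1][1] = √(1) = 1.

L[1][0] = 3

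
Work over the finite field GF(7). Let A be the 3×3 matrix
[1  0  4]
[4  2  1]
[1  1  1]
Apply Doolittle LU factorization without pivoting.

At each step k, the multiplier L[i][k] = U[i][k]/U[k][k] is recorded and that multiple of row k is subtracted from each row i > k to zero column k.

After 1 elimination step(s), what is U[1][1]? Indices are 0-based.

[col 0] pivot 1
  R1 -= 4*R0 → (0, 2, 6)  (L[1][0] := 4)
  R2 -= 1*R0 → (0, 1, 4)  (L[2][0] := 1)

U[1][1] = 2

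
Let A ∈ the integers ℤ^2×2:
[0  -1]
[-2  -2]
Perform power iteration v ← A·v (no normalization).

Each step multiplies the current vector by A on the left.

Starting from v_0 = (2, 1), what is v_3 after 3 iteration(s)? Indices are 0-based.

v_3 = (-14, -40)

v_0 = (2, 1).
v_1 = A·v_0 = (-1, -6).
v_2 = A·v_1 = (6, 14).
v_3 = A·v_2 = (-14, -40).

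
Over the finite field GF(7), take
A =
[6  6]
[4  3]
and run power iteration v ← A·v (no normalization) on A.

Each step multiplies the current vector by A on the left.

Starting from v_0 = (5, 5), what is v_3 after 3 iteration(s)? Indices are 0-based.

v_3 = (2, 4)

v_0 = (5, 5).
v_1 = A·v_0 = (4, 0).
v_2 = A·v_1 = (3, 2).
v_3 = A·v_2 = (2, 4).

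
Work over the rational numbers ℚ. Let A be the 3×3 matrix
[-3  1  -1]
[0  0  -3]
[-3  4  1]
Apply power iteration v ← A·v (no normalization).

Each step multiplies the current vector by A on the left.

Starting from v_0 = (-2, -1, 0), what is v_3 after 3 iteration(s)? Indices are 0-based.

v_3 = (58, 39, 14)

v_0 = (-2, -1, 0).
v_1 = A·v_0 = (5, 0, 2).
v_2 = A·v_1 = (-17, -6, -13).
v_3 = A·v_2 = (58, 39, 14).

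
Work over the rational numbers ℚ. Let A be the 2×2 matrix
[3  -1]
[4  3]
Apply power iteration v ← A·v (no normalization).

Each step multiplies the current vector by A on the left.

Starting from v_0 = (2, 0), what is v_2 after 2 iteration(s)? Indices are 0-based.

v_0 = (2, 0).
v_1 = A·v_0 = (6, 8).
v_2 = A·v_1 = (10, 48).

v_2 = (10, 48)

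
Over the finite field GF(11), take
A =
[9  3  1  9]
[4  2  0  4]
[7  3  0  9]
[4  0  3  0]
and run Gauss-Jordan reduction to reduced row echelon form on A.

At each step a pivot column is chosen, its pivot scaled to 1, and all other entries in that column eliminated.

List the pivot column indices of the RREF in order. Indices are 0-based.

[1] R0 /= 9  ⇒  (1, 4, 5, 1)
     R1 -= 4·R0  ⇒  (0, 8, 2, 0)
     R2 -= 7·R0  ⇒  (0, 8, 9, 2)
     R3 -= 4·R0  ⇒  (0, 6, 5, 7)
[2] R1 /= 8  ⇒  (0, 1, 3, 0)
     R0 -= 4·R1  ⇒  (1, 0, 4, 1)
     R2 -= 8·R1  ⇒  (0, 0, 7, 2)
     R3 -= 6·R1  ⇒  (0, 0, 9, 7)
[3] R2 /= 7  ⇒  (0, 0, 1, 5)
     R0 -= 4·R2  ⇒  (1, 0, 0, 3)
     R1 -= 3·R2  ⇒  (0, 1, 0, 7)
     R3 -= 9·R2  ⇒  (0, 0, 0, 6)
[4] R3 /= 6  ⇒  (0, 0, 0, 1)
     R0 -= 3·R3  ⇒  (1, 0, 0, 0)
     R1 -= 7·R3  ⇒  (0, 1, 0, 0)
     R2 -= 5·R3  ⇒  (0, 0, 1, 0)

pivot columns: 0, 1, 2, 3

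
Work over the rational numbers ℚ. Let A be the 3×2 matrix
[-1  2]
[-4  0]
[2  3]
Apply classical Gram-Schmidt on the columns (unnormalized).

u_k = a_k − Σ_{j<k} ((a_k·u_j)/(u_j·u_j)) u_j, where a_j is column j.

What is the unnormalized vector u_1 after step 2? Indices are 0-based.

u_1 = (46/21, 16/21, 55/21)

Step 1: u_0 = a_0 = (-1, -4, 2).
Step 2: u_1 = a_1 − (4/21)·u_0 = (46/21, 16/21, 55/21).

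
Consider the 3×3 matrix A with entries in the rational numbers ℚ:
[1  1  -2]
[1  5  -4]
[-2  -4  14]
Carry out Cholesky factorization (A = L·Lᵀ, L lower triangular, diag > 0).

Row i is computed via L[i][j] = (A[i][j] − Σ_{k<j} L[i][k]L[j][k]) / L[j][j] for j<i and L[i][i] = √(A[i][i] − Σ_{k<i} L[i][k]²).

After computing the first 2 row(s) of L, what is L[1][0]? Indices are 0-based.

L[1][0] = 1

Step 1: L[0][0] = √(1) = 1.
  L[1][0] = (1) / L[0][0] = 1.
Step 2: L[1][1] = √(4) = 2.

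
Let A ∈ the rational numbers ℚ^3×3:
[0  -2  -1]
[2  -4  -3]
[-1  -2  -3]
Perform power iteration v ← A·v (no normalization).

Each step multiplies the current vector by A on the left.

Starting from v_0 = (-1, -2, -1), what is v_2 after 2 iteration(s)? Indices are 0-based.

v_2 = (-26, -50, -47)

v_0 = (-1, -2, -1).
v_1 = A·v_0 = (5, 9, 8).
v_2 = A·v_1 = (-26, -50, -47).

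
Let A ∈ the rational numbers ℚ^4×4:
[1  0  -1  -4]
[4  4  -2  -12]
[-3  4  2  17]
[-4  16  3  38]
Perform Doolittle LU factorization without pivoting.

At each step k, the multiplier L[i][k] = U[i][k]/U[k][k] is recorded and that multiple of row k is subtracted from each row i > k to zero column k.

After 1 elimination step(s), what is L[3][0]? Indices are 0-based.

L[3][0] = -4

k=0: U[0][0]=1
  eliminate (1,0): mult=4, new row 1: (0, 4, 2, 4); set L[1][0]=4
  eliminate (2,0): mult=-3, new row 2: (0, 4, -1, 5); set L[2][0]=-3
  eliminate (3,0): mult=-4, new row 3: (0, 16, -1, 22); set L[3][0]=-4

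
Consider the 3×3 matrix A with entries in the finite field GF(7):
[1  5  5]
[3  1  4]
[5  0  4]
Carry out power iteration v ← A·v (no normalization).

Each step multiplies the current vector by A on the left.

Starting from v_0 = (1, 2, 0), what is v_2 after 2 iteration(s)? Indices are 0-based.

v_2 = (5, 2, 5)

v_0 = (1, 2, 0).
v_1 = A·v_0 = (4, 5, 5).
v_2 = A·v_1 = (5, 2, 5).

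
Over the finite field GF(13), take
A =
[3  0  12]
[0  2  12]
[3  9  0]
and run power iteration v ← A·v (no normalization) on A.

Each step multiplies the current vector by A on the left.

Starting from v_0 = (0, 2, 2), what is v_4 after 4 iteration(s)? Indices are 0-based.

v_0 = (0, 2, 2).
v_1 = A·v_0 = (11, 2, 5).
v_2 = A·v_1 = (2, 12, 12).
v_3 = A·v_2 = (7, 12, 10).
v_4 = A·v_3 = (11, 1, 12).

v_4 = (11, 1, 12)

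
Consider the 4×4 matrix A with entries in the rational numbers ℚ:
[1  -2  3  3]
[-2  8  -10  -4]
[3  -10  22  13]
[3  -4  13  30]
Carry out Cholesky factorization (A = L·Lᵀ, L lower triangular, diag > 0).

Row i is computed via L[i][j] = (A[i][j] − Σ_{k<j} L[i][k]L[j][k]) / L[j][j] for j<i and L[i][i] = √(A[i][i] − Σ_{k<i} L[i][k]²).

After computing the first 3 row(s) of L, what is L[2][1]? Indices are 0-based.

L[2][1] = -2

Step 1: L[0][0] = √(1) = 1.
  L[1][0] = (-2) / L[0][0] = -2.
Step 2: L[1][1] = √(4) = 2.
  L[2][0] = (3) / L[0][0] = 3.
  L[2][1] = (-4) / L[1][1] = -2.
Step 3: L[2][2] = √(9) = 3.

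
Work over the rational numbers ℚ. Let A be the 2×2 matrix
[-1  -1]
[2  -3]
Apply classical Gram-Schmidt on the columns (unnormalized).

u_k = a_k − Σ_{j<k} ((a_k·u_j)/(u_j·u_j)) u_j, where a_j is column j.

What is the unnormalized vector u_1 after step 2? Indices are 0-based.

u_1 = (-2, -1)

Step 1: u_0 = a_0 = (-1, 2).
Step 2: u_1 = a_1 − (-1)·u_0 = (-2, -1).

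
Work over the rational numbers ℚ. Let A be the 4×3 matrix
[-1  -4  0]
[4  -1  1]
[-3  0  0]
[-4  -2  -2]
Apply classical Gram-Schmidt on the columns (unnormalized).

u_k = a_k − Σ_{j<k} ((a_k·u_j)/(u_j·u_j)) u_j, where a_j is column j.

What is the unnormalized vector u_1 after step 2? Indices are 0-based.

u_1 = (-80/21, -37/21, 4/7, -26/21)

Step 1: u_0 = a_0 = (-1, 4, -3, -4).
Step 2: u_1 = a_1 − (4/21)·u_0 = (-80/21, -37/21, 4/7, -26/21).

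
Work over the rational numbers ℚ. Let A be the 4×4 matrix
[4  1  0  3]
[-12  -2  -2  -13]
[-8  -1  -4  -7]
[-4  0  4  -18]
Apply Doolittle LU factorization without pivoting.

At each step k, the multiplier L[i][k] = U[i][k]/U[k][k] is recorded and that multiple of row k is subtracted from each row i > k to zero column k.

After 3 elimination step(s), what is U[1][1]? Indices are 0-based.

U[1][1] = 1

Step 1: pivot at (0,0) is 4.
  row1 ← row1 − (-3)·row0  ⇒  L[1][0]=-3, U row1=(0, 1, -2, -4)
  row2 ← row2 − (-2)·row0  ⇒  L[2][0]=-2, U row2=(0, 1, -4, -1)
  row3 ← row3 − (-1)·row0  ⇒  L[3][0]=-1, U row3=(0, 1, 4, -15)
Step 2: pivot at (1,1) is 1.
  row2 ← row2 − (1)·row1  ⇒  L[2][1]=1, U row2=(0, 0, -2, 3)
  row3 ← row3 − (1)·row1  ⇒  L[3][1]=1, U row3=(0, 0, 6, -11)
Step 3: pivot at (2,2) is -2.
  row3 ← row3 − (-3)·row2  ⇒  L[3][2]=-3, U row3=(0, 0, 0, -2)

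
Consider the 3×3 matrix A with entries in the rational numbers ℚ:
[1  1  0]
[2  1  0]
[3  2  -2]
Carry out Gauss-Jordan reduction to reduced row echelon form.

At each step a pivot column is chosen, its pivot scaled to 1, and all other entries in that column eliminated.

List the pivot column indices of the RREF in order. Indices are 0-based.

pivot columns: 0, 1, 2

[1] R0 /= 1  ⇒  (1, 1, 0)
     R1 -= 2·R0  ⇒  (0, -1, 0)
     R2 -= 3·R0  ⇒  (0, -1, -2)
[2] R1 /= -1  ⇒  (0, 1, 0)
     R0 -= 1·R1  ⇒  (1, 0, 0)
     R2 -= -1·R1  ⇒  (0, 0, -2)
[3] R2 /= -2  ⇒  (0, 0, 1)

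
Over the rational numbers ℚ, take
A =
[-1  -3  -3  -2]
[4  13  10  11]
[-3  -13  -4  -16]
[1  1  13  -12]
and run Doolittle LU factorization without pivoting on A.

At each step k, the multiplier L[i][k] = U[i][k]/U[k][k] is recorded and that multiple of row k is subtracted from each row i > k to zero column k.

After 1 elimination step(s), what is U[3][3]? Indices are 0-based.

U[3][3] = -14

Step 1: pivot at (0,0) is -1.
  row1 ← row1 − (-4)·row0  ⇒  L[1][0]=-4, U row1=(0, 1, -2, 3)
  row2 ← row2 − (3)·row0  ⇒  L[2][0]=3, U row2=(0, -4, 5, -10)
  row3 ← row3 − (-1)·row0  ⇒  L[3][0]=-1, U row3=(0, -2, 10, -14)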